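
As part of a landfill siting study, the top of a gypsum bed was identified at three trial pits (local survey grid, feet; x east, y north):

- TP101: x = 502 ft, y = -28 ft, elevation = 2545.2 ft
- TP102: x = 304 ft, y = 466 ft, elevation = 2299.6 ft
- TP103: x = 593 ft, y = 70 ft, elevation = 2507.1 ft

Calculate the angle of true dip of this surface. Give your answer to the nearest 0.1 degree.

Let the plane be z = a·x + b·y + c.
TP102−TP101: −198a + 494b = −245.6;  TP103−TP101: 91a + 98b = −38.1.
Solving gives a = 0.08153, b = −0.46449.
Gradient magnitude |∇z| = √(a² + b²) = √(0.00665 + 0.21575) = 0.47159.
True dip = arctan(0.47159) = 25.2°, dipping toward N (azimuth ≈ 350°).

25.2°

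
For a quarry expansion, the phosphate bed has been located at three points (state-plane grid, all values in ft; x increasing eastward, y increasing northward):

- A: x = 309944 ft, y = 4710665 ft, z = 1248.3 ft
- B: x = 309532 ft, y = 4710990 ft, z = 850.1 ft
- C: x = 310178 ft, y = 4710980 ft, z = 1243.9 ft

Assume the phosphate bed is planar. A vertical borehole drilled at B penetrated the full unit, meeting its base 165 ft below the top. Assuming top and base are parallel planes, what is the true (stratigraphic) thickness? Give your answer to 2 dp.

Two edge vectors: A→B = (-412, 325, -398.2), A→C = (234, 315, -4.4).
Normal n = (A→B) × (A→C) = (124003, -94991.6, -205830).
So ∂z/∂x = −n_x/n_z = 0.60245 and ∂z/∂y = −n_y/n_z = −0.46151.
|∇z| = √(a²+b²) = 0.75891, so dip δ = arctan(0.75891) = 37.20°.
True thickness = vertical thickness × cos δ = 165 × cos 37.20° = 131.44 ft.

131.44 ft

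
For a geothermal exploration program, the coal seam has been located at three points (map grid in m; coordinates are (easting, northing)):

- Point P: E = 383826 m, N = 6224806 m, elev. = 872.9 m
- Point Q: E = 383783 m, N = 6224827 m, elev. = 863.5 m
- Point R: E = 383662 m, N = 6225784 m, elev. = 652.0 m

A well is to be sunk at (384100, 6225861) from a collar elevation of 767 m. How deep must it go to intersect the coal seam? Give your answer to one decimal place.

79.2 m

Two edge vectors: Point P→Point Q = (-43, 21, -9.4), Point P→Point R = (-164, 978, -220.9).
Normal n = (Point P→Point Q) × (Point P→Point R) = (4554.3, -7957.1, -38610).
So ∂z/∂E = −n_x/n_z = 0.117956488 and ∂z/∂N = −n_y/n_z = −0.206089096.
Intercept c from Point P: 872.9 − 45274.77 + 1282864.64 = 1238462.77.
At (384100, 6225861): z_contact = 45307.09 − 1283082.07 + 1238462.77 = 687.80 m.
Depth below ground = 767 − 687.80 = 79.2 m.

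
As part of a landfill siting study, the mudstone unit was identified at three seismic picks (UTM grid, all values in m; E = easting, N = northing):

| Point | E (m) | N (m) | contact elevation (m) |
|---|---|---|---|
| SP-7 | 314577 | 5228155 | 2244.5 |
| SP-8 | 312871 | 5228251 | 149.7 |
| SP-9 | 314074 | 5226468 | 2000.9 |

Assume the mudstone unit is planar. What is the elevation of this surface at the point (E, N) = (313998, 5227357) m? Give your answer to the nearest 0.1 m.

1714.7 m

Two edge vectors: SP-7→SP-8 = (-1706, 96, -2094.8), SP-7→SP-9 = (-503, -1687, -243.6).
Normal n = (SP-7→SP-8) × (SP-7→SP-9) = (-3557313.2, 638102.8, 2926310).
So ∂z/∂E = −n_x/n_z = 1.215631017 and ∂z/∂N = −n_y/n_z = −0.218057144.
Intercept c from SP-7: 2244.5 − 382409.56 + 1140036.55 = 759871.49.
At (313998, 5227357): z = 381705.7 − 1139862.5 + 759871.49 = 1714.7 m.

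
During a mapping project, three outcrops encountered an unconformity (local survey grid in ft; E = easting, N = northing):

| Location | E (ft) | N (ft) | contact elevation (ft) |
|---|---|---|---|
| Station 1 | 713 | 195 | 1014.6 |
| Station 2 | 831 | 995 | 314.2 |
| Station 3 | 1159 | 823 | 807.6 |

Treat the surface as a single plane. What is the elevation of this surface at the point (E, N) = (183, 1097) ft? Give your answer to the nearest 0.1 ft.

-418.3 ft

Let the plane be z = a·E + b·N + c.
Station 2−Station 1: 118a + 800b = −700.4;  Station 3−Station 1: 446a + 628b = −207.
Solving gives a = 0.970128, b = −1.018594.
Then c = 1014.6 − a·713 − b·195 = 521.52.
At (183, 1097): z = 177.5 − 1117.4 + 521.52 = -418.3 ft.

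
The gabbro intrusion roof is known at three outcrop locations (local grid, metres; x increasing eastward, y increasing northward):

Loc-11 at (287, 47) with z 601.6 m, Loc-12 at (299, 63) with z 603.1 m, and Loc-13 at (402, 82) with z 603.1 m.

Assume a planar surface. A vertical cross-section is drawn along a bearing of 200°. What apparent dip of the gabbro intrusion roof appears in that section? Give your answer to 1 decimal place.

Two edge vectors: Loc-11→Loc-12 = (12, 16, 1.5), Loc-11→Loc-13 = (115, 35, 1.5).
Normal n = (Loc-11→Loc-12) × (Loc-11→Loc-13) = (-28.5, 154.5, -1420).
So ∂z/∂x = −n_x/n_z = −0.02007 and ∂z/∂y = −n_y/n_z = 0.10880.
Unit vector along 200° is (sin 200°, cos 200°) = (-0.3420, -0.9397).
Slope in that direction = a·(-0.3420) + b·(-0.9397) = −0.09538.
Apparent dip = arctan|0.09538| = 5.4° (true dip is 6.3°, so apparent ≤ true as expected).

5.4°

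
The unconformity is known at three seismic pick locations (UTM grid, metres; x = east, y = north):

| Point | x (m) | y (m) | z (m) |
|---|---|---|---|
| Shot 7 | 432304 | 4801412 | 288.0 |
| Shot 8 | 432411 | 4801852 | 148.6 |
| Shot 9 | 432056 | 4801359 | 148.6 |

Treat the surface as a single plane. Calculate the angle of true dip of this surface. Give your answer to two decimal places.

Let the plane be z = a·x + b·y + c.
Shot 8−Shot 7: 107a + 440b = −139.4;  Shot 9−Shot 7: −248a − 53b = −139.4.
Solving gives a = 0.66433, b = −0.47837.
Gradient magnitude |∇z| = √(a² + b²) = √(0.44133 + 0.22884) = 0.81864.
True dip = arctan(0.81864) = 39.31°, dipping toward NW (azimuth ≈ 306°).

39.31°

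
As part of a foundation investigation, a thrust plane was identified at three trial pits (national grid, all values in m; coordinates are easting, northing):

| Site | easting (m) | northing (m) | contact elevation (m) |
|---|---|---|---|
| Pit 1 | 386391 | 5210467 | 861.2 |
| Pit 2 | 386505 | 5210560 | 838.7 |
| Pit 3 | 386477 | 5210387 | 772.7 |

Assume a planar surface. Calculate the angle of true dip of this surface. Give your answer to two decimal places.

Two edge vectors: Pit 1→Pit 2 = (114, 93, -22.5), Pit 1→Pit 3 = (86, -80, -88.5).
Normal n = (Pit 1→Pit 2) × (Pit 1→Pit 3) = (-10030.5, 8154, -17118).
So ∂z/∂easting = −n_x/n_z = −0.58596 and ∂z/∂northing = −n_y/n_z = 0.47634.
Gradient magnitude |∇z| = √(a² + b²) = √(0.34335 + 0.22690) = 0.75515.
True dip = arctan(0.75515) = 37.06°, dipping toward SE (azimuth ≈ 129°).

37.06°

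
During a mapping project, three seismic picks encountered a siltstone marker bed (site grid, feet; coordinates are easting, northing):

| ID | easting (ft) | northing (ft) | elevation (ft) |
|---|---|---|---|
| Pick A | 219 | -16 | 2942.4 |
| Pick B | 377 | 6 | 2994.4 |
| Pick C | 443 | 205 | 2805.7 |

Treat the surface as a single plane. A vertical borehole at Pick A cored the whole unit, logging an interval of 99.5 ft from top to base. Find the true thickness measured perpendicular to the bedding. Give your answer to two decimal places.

63.40 ft

Two edge vectors: Pick A→Pick B = (158, 22, 52), Pick A→Pick C = (224, 221, -136.7).
Normal n = (Pick A→Pick B) × (Pick A→Pick C) = (-14499.4, 33246.6, 29990).
So ∂z/∂easting = −n_x/n_z = 0.48347 and ∂z/∂northing = −n_y/n_z = −1.10859.
|∇z| = √(a²+b²) = 1.20943, so dip δ = arctan(1.20943) = 50.41°.
True thickness = vertical thickness × cos δ = 99.5 × cos 50.41° = 63.40 ft.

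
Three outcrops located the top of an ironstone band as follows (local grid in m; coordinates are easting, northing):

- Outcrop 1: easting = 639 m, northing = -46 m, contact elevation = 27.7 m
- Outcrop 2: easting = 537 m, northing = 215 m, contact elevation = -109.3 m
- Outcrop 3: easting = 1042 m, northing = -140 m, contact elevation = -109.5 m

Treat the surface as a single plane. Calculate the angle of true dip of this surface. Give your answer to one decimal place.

41.5°

Two edge vectors: Outcrop 1→Outcrop 2 = (-102, 261, -137), Outcrop 1→Outcrop 3 = (403, -94, -137.2).
Normal n = (Outcrop 1→Outcrop 2) × (Outcrop 1→Outcrop 3) = (-48687.2, -69205.4, -95595).
So ∂z/∂easting = −n_x/n_z = −0.50931 and ∂z/∂northing = −n_y/n_z = −0.72394.
Gradient magnitude |∇z| = √(a² + b²) = √(0.25939 + 0.52409) = 0.88515.
True dip = arctan(0.88515) = 41.5°, dipping toward NE (azimuth ≈ 035°).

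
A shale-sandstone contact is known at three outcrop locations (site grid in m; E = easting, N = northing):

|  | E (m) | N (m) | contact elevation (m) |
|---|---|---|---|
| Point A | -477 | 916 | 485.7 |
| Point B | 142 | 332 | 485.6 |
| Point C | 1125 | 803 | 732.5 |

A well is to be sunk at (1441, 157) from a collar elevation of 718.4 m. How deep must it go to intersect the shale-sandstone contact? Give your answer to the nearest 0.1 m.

47.4 m

Let the plane be z = a·E + b·N + c.
Point B−Point A: 619a − 584b = −0.1;  Point C−Point A: 1602a − 113b = 246.8.
Solving gives a = 0.166519, b = 0.176670.
Then c = 485.7 − a·-477 − b·916 = 403.30.
At (1441, 157): z_contact = 239.95 + 27.74 + 403.30 = 670.99 m.
Depth below ground = 718.4 − 670.99 = 47.4 m.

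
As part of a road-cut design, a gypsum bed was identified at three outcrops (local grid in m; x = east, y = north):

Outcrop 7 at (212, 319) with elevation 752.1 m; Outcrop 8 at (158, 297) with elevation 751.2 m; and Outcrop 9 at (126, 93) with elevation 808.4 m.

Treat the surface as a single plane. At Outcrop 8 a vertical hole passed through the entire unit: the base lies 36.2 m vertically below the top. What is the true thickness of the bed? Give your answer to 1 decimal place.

34.3 m

Let the plane be z = a·x + b·y + c.
Outcrop 8−Outcrop 7: −54a − 22b = −0.9;  Outcrop 9−Outcrop 7: −86a − 226b = 56.3.
Solving gives a = 0.13984, b = −0.30233.
|∇z| = √(a²+b²) = 0.33310, so dip δ = arctan(0.33310) = 18.42°.
True thickness = vertical thickness × cos δ = 36.2 × cos 18.42° = 34.3 m.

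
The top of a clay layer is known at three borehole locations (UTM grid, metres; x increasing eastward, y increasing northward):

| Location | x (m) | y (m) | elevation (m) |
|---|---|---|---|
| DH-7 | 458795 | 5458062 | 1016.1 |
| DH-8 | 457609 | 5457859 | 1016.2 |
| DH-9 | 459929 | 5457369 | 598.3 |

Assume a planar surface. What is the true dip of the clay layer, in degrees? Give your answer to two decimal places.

Two edge vectors: DH-7→DH-8 = (-1186, -203, 0.1), DH-7→DH-9 = (1134, -693, -417.8).
Normal n = (DH-7→DH-8) × (DH-7→DH-9) = (84882.7, -495397.4, 1052100).
So ∂z/∂x = −n_x/n_z = −0.08068 and ∂z/∂y = −n_y/n_z = 0.47087.
Gradient magnitude |∇z| = √(a² + b²) = √(0.00651 + 0.22171) = 0.47773.
True dip = arctan(0.47773) = 25.54°, dipping toward S (azimuth ≈ 170°).

25.54°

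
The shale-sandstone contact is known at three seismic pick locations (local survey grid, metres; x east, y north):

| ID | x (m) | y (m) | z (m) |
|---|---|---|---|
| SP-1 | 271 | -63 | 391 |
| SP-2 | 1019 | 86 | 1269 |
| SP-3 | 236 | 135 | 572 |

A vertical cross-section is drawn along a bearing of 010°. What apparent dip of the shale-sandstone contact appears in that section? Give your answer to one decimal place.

Let the plane be z = a·x + b·y + c.
SP-2−SP-1: 748a + 149b = 878;  SP-3−SP-1: −35a + 198b = 181.
Solving gives a = 0.95797, b = 1.08348.
Unit vector along 010° is (sin 10°, cos 10°) = (0.1736, 0.9848).
Slope in that direction = a·(0.1736) + b·(0.9848) = 1.23337.
Apparent dip = arctan|1.23337| = 51.0° (true dip is 55.3°, so apparent ≤ true as expected).

51.0°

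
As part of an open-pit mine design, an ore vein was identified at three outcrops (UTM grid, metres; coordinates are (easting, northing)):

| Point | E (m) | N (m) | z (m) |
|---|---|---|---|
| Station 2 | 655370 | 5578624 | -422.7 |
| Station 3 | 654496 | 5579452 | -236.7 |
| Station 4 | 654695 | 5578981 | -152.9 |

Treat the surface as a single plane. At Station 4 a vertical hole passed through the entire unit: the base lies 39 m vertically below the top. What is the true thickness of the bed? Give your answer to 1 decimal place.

30.8 m

Two edge vectors: Station 2→Station 3 = (-874, 828, 186), Station 2→Station 4 = (-675, 357, 269.8).
Normal n = (Station 2→Station 3) × (Station 2→Station 4) = (156992.4, 110255.2, 246882).
So ∂z/∂E = −n_x/n_z = −0.63590 and ∂z/∂N = −n_y/n_z = −0.44659.
|∇z| = √(a²+b²) = 0.77705, so dip δ = arctan(0.77705) = 37.85°.
True thickness = vertical thickness × cos δ = 39 × cos 37.85° = 30.8 m.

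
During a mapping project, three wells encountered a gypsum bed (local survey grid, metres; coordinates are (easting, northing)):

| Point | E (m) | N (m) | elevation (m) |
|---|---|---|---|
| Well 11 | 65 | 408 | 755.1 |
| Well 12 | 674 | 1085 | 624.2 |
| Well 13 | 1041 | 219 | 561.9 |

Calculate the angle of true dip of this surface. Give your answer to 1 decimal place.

Two edge vectors: Well 11→Well 12 = (609, 677, -130.9), Well 11→Well 13 = (976, -189, -193.2).
Normal n = (Well 11→Well 12) × (Well 11→Well 13) = (-155536.5, -10099.6, -775853).
So ∂z/∂E = −n_x/n_z = −0.20047 and ∂z/∂N = −n_y/n_z = −0.01302.
Gradient magnitude |∇z| = √(a² + b²) = √(0.04019 + 0.00017) = 0.20089.
True dip = arctan(0.20089) = 11.4°, dipping toward E (azimuth ≈ 086°).

11.4°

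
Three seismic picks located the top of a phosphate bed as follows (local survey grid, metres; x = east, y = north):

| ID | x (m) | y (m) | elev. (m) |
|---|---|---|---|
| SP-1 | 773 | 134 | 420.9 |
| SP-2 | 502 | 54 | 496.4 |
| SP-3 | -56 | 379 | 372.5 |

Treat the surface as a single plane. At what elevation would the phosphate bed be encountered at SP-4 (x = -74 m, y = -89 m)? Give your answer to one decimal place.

641.4 m

Let the plane be z = a·x + b·y + c.
SP-2−SP-1: −271a − 80b = 75.5;  SP-3−SP-1: −829a + 245b = −48.4.
Solving gives a = −0.11020, b = −0.57044.
Then c = 420.9 − a·773 − b·134 = 582.53.
At (-74, -89): z = 8.2 + 50.8 + 582.53 = 641.4 m.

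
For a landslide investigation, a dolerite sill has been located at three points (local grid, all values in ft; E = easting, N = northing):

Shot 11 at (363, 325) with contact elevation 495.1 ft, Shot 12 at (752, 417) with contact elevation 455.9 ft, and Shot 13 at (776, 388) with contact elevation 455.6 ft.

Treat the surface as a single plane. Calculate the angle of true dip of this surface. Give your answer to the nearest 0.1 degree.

6.0°

Two edge vectors: Shot 11→Shot 12 = (389, 92, -39.2), Shot 11→Shot 13 = (413, 63, -39.5).
Normal n = (Shot 11→Shot 12) × (Shot 11→Shot 13) = (-1164.4, -824.1, -13489).
So ∂z/∂E = −n_x/n_z = −0.08632 and ∂z/∂N = −n_y/n_z = −0.06109.
Gradient magnitude |∇z| = √(a² + b²) = √(0.00745 + 0.00373) = 0.10575.
True dip = arctan(0.10575) = 6.0°, dipping toward NE (azimuth ≈ 055°).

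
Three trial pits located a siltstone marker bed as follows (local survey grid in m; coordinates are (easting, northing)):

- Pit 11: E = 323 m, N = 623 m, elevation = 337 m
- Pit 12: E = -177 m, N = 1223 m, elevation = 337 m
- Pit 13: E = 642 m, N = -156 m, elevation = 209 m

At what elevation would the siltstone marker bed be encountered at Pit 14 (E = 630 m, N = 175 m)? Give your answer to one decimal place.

Two edge vectors: Pit 11→Pit 12 = (-500, 600, 0), Pit 11→Pit 13 = (319, -779, -128).
Normal n = (Pit 11→Pit 12) × (Pit 11→Pit 13) = (-76800, -64000, 198100).
So ∂z/∂E = −n_x/n_z = 0.387683 and ∂z/∂N = −n_y/n_z = 0.323069.
Intercept c from Pit 11: 337 − 125.22 − 201.27 = 10.51.
At (630, 175): z = 244.2 + 56.5 + 10.51 = 311.3 m.

311.3 m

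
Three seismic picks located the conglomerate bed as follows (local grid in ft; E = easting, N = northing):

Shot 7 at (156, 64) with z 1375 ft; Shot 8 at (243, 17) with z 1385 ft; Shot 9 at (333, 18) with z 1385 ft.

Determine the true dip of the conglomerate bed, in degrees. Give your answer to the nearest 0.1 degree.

11.8°

Two edge vectors: Shot 7→Shot 8 = (87, -47, 10), Shot 7→Shot 9 = (177, -46, 10).
Normal n = (Shot 7→Shot 8) × (Shot 7→Shot 9) = (-10, 900, 4317).
So ∂z/∂E = −n_x/n_z = 0.00232 and ∂z/∂N = −n_y/n_z = −0.20848.
Gradient magnitude |∇z| = √(a² + b²) = √(0.00001 + 0.04346) = 0.20849.
True dip = arctan(0.20849) = 11.8°, dipping toward N (azimuth ≈ 359°).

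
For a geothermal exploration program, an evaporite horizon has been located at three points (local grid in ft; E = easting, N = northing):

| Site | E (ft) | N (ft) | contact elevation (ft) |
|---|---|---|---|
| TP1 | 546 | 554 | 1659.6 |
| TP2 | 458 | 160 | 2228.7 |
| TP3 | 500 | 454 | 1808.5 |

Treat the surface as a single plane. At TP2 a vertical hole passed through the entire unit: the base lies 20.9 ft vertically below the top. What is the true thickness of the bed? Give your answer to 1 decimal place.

12.1 ft

Let the plane be z = a·E + b·N + c.
TP2−TP1: −88a − 394b = 569.1;  TP3−TP1: −46a − 100b = 148.9.
Solving gives a = −0.18840, b = −1.40234.
|∇z| = √(a²+b²) = 1.41494, so dip δ = arctan(1.41494) = 54.75°.
True thickness = vertical thickness × cos δ = 20.9 × cos 54.75° = 12.1 ft.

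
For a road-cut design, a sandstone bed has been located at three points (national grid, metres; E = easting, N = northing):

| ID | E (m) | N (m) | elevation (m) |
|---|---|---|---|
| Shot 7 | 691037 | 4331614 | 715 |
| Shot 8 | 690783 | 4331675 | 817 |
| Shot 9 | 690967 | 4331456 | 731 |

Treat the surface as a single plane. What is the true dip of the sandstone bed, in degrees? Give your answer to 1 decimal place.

Two edge vectors: Shot 7→Shot 8 = (-254, 61, 102), Shot 7→Shot 9 = (-70, -158, 16).
Normal n = (Shot 7→Shot 8) × (Shot 7→Shot 9) = (17092, -3076, 44402).
So ∂z/∂E = −n_x/n_z = −0.38494 and ∂z/∂N = −n_y/n_z = 0.06928.
Gradient magnitude |∇z| = √(a² + b²) = √(0.14818 + 0.00480) = 0.39112.
True dip = arctan(0.39112) = 21.4°, dipping toward E (azimuth ≈ 100°).

21.4°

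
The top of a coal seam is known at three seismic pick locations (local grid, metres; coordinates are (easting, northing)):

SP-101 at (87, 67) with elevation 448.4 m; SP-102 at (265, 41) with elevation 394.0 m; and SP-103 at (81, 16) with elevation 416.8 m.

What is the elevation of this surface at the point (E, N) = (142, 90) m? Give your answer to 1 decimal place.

Two edge vectors: SP-101→SP-102 = (178, -26, -54.4), SP-101→SP-103 = (-6, -51, -31.6).
Normal n = (SP-101→SP-102) × (SP-101→SP-103) = (-1952.8, 5951.2, -9234).
So ∂z/∂E = −n_x/n_z = −0.21148 and ∂z/∂N = −n_y/n_z = 0.64449.
Intercept c from SP-101: 448.4 + 18.40 − 43.18 = 423.62.
At (142, 90): z = −30.0 + 58.0 + 423.62 = 451.6 m.

451.6 m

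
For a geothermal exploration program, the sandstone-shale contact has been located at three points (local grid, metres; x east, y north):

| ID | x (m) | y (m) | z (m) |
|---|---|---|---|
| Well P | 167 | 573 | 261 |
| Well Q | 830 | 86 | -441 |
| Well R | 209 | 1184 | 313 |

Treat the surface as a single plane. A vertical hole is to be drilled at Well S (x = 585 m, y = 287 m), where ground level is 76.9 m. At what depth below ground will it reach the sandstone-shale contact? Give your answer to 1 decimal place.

255.3 m

Let the plane be z = a·x + b·y + c.
Well Q−Well P: 663a − 487b = −702;  Well R−Well P: 42a + 611b = 52.
Solving gives a = −0.948422, b = 0.150301.
Then c = 261 − a·167 − b·573 = 333.26.
At (585, 287): z_contact = −554.83 + 43.14 + 333.26 = -178.43 m.
Depth below ground = 76.9 − (-178.43) = 255.3 m.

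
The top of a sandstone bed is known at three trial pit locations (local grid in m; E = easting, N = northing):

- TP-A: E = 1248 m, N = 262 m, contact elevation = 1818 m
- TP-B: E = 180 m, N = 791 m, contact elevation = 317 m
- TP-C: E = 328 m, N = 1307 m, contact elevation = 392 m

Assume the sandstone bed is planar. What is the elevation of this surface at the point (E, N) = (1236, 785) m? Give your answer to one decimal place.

1684.4 m

Let the plane be z = a·E + b·N + c.
TP-B−TP-A: −1068a + 529b = −1501;  TP-C−TP-A: −920a + 1045b = −1426.
Solving gives a = 1.293640, b = −0.225695.
Then c = 1818 − a·1248 − b·262 = 262.67.
At (1236, 785): z = 1598.9 − 177.2 + 262.67 = 1684.4 m.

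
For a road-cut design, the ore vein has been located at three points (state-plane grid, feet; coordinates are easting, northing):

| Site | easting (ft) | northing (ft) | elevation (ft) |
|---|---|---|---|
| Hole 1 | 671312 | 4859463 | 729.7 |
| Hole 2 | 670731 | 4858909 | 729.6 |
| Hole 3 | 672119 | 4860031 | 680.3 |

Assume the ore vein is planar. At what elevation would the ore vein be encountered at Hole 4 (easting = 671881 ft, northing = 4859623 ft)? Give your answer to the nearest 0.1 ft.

635.7 ft

Let the plane be z = a·easting + b·northing + c.
Hole 2−Hole 1: −581a − 554b = −0.1;  Hole 3−Hole 1: 807a + 568b = −49.4.
Solving gives a = −0.234256428, b = 0.245853763.
Then c = 729.7 − a·671312 − b·4859463 = −1036728.41.
At (671881, 4859623): z = −157392.4 + 1194756.6 − 1036728.41 = 635.7 ft.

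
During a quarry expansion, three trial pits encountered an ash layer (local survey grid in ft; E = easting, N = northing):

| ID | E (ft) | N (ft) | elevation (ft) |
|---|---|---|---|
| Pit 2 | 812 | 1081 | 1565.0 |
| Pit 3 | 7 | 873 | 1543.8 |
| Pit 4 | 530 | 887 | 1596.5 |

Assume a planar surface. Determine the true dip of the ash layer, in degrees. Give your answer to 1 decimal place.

18.7°

Two edge vectors: Pit 2→Pit 3 = (-805, -208, -21.2), Pit 2→Pit 4 = (-282, -194, 31.5).
Normal n = (Pit 2→Pit 3) × (Pit 2→Pit 4) = (-10664.8, 31335.9, 97514).
So ∂z/∂E = −n_x/n_z = 0.10937 and ∂z/∂N = −n_y/n_z = −0.32135.
Gradient magnitude |∇z| = √(a² + b²) = √(0.01196 + 0.10326) = 0.33945.
True dip = arctan(0.33945) = 18.7°, dipping toward NNW (azimuth ≈ 341°).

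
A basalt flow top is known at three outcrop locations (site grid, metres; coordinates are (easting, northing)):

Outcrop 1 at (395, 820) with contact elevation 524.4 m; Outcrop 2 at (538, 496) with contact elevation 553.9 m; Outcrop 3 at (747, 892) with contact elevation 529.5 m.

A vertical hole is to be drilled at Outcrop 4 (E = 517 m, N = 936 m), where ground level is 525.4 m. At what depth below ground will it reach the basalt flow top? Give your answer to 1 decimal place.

6.3 m

Let the plane be z = a·E + b·N + c.
Outcrop 2−Outcrop 1: 143a − 324b = 29.5;  Outcrop 3−Outcrop 1: 352a + 72b = 5.1.
Solving gives a = 0.03037, b = −0.07765.
Then c = 524.4 − a·395 − b·820 = 576.07.
At (517, 936): z_contact = 15.70 − 72.68 + 576.07 = 519.10 m.
Depth below ground = 525.4 − 519.10 = 6.3 m.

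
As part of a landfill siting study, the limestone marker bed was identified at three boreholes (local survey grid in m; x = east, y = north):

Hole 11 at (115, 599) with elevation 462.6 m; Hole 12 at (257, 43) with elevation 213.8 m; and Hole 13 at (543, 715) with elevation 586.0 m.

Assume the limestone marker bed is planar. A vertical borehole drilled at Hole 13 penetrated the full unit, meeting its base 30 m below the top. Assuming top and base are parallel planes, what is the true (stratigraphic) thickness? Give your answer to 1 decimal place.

Two edge vectors: Hole 11→Hole 12 = (142, -556, -248.8), Hole 11→Hole 13 = (428, 116, 123.4).
Normal n = (Hole 11→Hole 12) × (Hole 11→Hole 13) = (-39749.6, -124009.2, 254440).
So ∂z/∂x = −n_x/n_z = 0.15622 and ∂z/∂y = −n_y/n_z = 0.48738.
|∇z| = √(a²+b²) = 0.51181, so dip δ = arctan(0.51181) = 27.10°.
True thickness = vertical thickness × cos δ = 30 × cos 27.10° = 26.7 m.

26.7 m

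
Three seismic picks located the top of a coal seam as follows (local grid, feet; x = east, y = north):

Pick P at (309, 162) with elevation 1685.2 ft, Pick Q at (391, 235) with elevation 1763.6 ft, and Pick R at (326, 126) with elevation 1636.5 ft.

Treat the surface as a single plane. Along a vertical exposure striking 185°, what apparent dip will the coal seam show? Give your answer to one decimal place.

51.3°

Let the plane be z = a·x + b·y + c.
Pick Q−Pick P: 82a + 73b = 78.4;  Pick R−Pick P: 17a − 36b = −48.7.
Solving gives a = −0.17474, b = 1.27026.
Unit vector along 185° is (sin 185°, cos 185°) = (-0.0872, -0.9962).
Slope in that direction = a·(-0.0872) + b·(-0.9962) = −1.25020.
Apparent dip = arctan|1.25020| = 51.3° (true dip is 52.0°, so apparent ≤ true as expected).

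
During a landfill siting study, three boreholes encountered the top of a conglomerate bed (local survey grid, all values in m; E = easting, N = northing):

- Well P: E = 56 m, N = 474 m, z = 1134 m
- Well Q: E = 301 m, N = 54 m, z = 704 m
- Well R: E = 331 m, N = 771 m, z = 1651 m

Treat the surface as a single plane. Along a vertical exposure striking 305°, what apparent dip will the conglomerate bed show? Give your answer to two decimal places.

19.65°

Two edge vectors: Well P→Well Q = (245, -420, -430), Well P→Well R = (275, 297, 517).
Normal n = (Well P→Well Q) × (Well P→Well R) = (-89430, -244915, 188265).
So ∂z/∂E = −n_x/n_z = 0.47502 and ∂z/∂N = −n_y/n_z = 1.30091.
Unit vector along 305° is (sin 305°, cos 305°) = (-0.8192, 0.5736).
Slope in that direction = a·(-0.8192) + b·(0.5736) = 0.35705.
Apparent dip = arctan|0.35705| = 19.65° (true dip is 54.2°, so apparent ≤ true as expected).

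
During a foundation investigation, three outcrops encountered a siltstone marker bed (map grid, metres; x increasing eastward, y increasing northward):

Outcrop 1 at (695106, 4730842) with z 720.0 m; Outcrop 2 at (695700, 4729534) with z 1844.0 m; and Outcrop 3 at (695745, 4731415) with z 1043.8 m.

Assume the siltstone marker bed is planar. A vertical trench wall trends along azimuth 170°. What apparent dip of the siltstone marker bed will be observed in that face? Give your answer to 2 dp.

30.88°

Two edge vectors: Outcrop 1→Outcrop 2 = (594, -1308, 1124), Outcrop 1→Outcrop 3 = (639, 573, 323.8).
Normal n = (Outcrop 1→Outcrop 2) × (Outcrop 1→Outcrop 3) = (-1067582.4, 525898.8, 1176174).
So ∂z/∂x = −n_x/n_z = 0.90767 and ∂z/∂y = −n_y/n_z = −0.44713.
Unit vector along 170° is (sin 170°, cos 170°) = (0.1736, -0.9848).
Slope in that direction = a·(0.1736) + b·(-0.9848) = 0.59795.
Apparent dip = arctan|0.59795| = 30.88° (true dip is 45.3°, so apparent ≤ true as expected).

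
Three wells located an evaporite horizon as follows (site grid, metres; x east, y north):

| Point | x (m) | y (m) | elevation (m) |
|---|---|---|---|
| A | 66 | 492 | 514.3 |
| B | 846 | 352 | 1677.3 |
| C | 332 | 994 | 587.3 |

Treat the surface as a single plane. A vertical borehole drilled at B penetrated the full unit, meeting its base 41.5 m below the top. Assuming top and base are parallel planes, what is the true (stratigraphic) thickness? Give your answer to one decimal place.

Let the plane be z = a·x + b·y + c.
B−A: 780a − 140b = 1163;  C−A: 266a + 502b = 73.
Solving gives a = 1.38537, b = −0.58866.
|∇z| = √(a²+b²) = 1.50525, so dip δ = arctan(1.50525) = 56.40°.
True thickness = vertical thickness × cos δ = 41.5 × cos 56.40° = 23.0 m.

23.0 m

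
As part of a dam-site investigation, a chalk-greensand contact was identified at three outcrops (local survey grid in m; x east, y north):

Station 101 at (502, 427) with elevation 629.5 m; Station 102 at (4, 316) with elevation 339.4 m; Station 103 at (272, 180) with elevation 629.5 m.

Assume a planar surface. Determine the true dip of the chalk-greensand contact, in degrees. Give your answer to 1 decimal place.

45.1°

Two edge vectors: Station 101→Station 102 = (-498, -111, -290.1), Station 101→Station 103 = (-230, -247, 0).
Normal n = (Station 101→Station 102) × (Station 101→Station 103) = (-71654.7, 66723, 97476).
So ∂z/∂x = −n_x/n_z = 0.73510 and ∂z/∂y = −n_y/n_z = −0.68451.
Gradient magnitude |∇z| = √(a² + b²) = √(0.54037 + 0.46855) = 1.00445.
True dip = arctan(1.00445) = 45.1°, dipping toward NW (azimuth ≈ 313°).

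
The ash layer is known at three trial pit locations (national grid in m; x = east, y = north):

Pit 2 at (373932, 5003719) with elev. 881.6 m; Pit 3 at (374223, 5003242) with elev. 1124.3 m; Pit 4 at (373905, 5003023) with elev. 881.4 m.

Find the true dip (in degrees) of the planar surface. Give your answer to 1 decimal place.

Two edge vectors: Pit 2→Pit 3 = (291, -477, 242.7), Pit 2→Pit 4 = (-27, -696, -0.2).
Normal n = (Pit 2→Pit 3) × (Pit 2→Pit 4) = (169014.6, -6494.7, -215415).
So ∂z/∂x = −n_x/n_z = 0.78460 and ∂z/∂y = −n_y/n_z = −0.03015.
Gradient magnitude |∇z| = √(a² + b²) = √(0.61560 + 0.00091) = 0.78518.
True dip = arctan(0.78518) = 38.1°, dipping toward W (azimuth ≈ 272°).

38.1°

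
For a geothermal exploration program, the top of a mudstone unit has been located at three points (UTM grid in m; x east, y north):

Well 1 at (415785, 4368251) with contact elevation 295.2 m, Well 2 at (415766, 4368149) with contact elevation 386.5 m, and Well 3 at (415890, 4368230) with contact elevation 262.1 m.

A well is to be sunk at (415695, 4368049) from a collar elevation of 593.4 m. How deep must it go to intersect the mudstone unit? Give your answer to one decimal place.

Let the plane be z = a·x + b·y + c.
Well 2−Well 1: −19a − 102b = 91.3;  Well 3−Well 1: 105a − 21b = −33.1.
Solving gives a = −0.476505536, b = −0.806337204.
Then c = 295.2 − a·415785 − b·4368251 = 3720702.35.
At (415695, 4368049): z_contact = −198080.97 − 3522120.42 + 3720702.35 = 500.97 m.
Depth below ground = 593.4 − 500.97 = 92.4 m.

92.4 m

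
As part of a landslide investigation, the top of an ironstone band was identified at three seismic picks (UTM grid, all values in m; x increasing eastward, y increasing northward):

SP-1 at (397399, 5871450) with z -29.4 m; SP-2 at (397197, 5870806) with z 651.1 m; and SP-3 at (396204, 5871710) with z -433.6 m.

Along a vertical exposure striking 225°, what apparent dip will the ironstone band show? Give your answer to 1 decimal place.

34.9°

Let the plane be z = a·x + b·y + c.
SP-2−SP-1: −202a − 644b = 680.5;  SP-3−SP-1: −1195a + 260b = −404.2.
Solving gives a = 0.10142, b = −1.08849.
Unit vector along 225° is (sin 225°, cos 225°) = (-0.7071, -0.7071).
Slope in that direction = a·(-0.7071) + b·(-0.7071) = 0.69796.
Apparent dip = arctan|0.69796| = 34.9° (true dip is 47.5°, so apparent ≤ true as expected).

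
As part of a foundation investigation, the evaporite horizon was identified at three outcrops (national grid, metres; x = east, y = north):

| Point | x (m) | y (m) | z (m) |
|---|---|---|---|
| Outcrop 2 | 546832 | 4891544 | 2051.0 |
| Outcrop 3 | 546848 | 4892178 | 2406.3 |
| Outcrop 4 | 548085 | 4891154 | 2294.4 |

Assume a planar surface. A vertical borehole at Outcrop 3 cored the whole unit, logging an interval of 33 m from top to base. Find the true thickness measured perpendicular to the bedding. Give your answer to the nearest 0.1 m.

Let the plane be z = a·x + b·y + c.
Outcrop 3−Outcrop 2: 16a + 634b = 355.3;  Outcrop 4−Outcrop 2: 1253a − 390b = 243.4.
Solving gives a = 0.36581, b = 0.55118.
|∇z| = √(a²+b²) = 0.66152, so dip δ = arctan(0.66152) = 33.49°.
True thickness = vertical thickness × cos δ = 33 × cos 33.49° = 27.5 m.

27.5 m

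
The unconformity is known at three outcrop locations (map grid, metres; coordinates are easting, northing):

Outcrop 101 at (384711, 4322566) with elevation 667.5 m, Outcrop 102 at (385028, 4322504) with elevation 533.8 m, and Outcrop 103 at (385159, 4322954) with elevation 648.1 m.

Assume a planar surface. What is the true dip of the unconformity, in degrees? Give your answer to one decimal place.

Let the plane be z = a·easting + b·northing + c.
Outcrop 102−Outcrop 101: 317a − 62b = −133.7;  Outcrop 103−Outcrop 101: 448a + 388b = −19.4.
Solving gives a = −0.35204, b = 0.35648.
Gradient magnitude |∇z| = √(a² + b²) = √(0.12394 + 0.12708) = 0.50101.
True dip = arctan(0.50101) = 26.6°, dipping toward SE (azimuth ≈ 135°).

26.6°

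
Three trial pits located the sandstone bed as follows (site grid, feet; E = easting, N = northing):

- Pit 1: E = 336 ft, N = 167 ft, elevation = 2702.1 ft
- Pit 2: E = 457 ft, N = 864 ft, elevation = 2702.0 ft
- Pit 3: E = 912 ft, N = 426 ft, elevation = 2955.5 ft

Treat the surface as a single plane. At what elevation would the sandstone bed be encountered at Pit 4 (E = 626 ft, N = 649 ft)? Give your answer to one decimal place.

Two edge vectors: Pit 1→Pit 2 = (121, 697, -0.1), Pit 1→Pit 3 = (576, 259, 253.4).
Normal n = (Pit 1→Pit 2) × (Pit 1→Pit 3) = (176645.7, -30719, -370133).
So ∂z/∂E = −n_x/n_z = 0.47725 and ∂z/∂N = −n_y/n_z = −0.08299.
Intercept c from Pit 1: 2702.1 − 160.36 + 13.86 = 2555.60.
At (626, 649): z = 298.8 − 53.9 + 2555.60 = 2800.5 ft.

2800.5 ft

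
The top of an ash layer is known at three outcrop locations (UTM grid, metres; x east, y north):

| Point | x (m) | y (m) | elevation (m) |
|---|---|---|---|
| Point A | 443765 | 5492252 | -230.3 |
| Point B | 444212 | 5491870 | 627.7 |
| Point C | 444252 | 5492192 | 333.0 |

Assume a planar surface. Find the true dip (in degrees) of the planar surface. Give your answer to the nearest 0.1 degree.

Let the plane be z = a·x + b·y + c.
Point B−Point A: 447a − 382b = 858;  Point C−Point A: 487a − 60b = 563.3.
Solving gives a = 1.02818, b = −1.04294.
Gradient magnitude |∇z| = √(a² + b²) = √(1.05715 + 1.08773) = 1.46454.
True dip = arctan(1.46454) = 55.7°, dipping toward NW (azimuth ≈ 315°).

55.7°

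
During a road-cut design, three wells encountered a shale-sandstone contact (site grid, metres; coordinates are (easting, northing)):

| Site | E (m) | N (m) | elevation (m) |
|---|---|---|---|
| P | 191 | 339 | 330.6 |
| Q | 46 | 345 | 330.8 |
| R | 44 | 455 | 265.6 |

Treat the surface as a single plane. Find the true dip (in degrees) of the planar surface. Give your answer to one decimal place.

30.7°

Let the plane be z = a·E + b·N + c.
Q−P: −145a + 6b = 0.2;  R−P: −147a + 116b = −65.
Solving gives a = −0.02593, b = −0.59320.
Gradient magnitude |∇z| = √(a² + b²) = √(0.00067 + 0.35188) = 0.59376.
True dip = arctan(0.59376) = 30.7°, dipping toward N (azimuth ≈ 003°).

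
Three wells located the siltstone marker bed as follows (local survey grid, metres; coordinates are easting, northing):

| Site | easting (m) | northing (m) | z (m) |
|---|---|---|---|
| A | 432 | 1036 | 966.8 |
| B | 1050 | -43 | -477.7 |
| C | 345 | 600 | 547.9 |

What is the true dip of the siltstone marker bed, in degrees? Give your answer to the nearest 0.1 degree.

49.4°

Two edge vectors: A→B = (618, -1079, -1444.5), A→C = (-87, -436, -418.9).
Normal n = (A→B) × (A→C) = (-177808.9, 384551.7, -363321).
So ∂z/∂easting = −n_x/n_z = −0.48940 and ∂z/∂northing = −n_y/n_z = 1.05844.
Gradient magnitude |∇z| = √(a² + b²) = √(0.23951 + 1.12028) = 1.16610.
True dip = arctan(1.16610) = 49.4°, dipping toward SSE (azimuth ≈ 155°).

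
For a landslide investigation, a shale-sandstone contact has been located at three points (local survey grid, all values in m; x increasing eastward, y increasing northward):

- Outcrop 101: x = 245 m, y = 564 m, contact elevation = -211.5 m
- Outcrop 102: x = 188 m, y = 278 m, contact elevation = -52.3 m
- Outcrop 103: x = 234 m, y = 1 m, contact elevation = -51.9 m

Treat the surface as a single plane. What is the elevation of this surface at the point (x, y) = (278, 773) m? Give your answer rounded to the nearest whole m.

Let the plane be z = a·x + b·y + c.
Outcrop 102−Outcrop 101: −57a − 286b = 159.2;  Outcrop 103−Outcrop 101: −11a − 563b = 159.6.
Solving gives a = −1.51957, b = −0.25379.
Then c = -211.5 − a·245 − b·564 = 303.93.
At (278, 773): z = −422.4 − 196.2 + 303.93 = -314.7 m.

-315 m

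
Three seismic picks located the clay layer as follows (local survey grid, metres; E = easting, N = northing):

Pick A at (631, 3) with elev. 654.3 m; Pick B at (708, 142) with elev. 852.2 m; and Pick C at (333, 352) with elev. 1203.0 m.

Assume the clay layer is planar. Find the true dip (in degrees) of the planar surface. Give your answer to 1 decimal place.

Two edge vectors: Pick A→Pick B = (77, 139, 197.9), Pick A→Pick C = (-298, 349, 548.7).
Normal n = (Pick A→Pick B) × (Pick A→Pick C) = (7202.2, -101224.1, 68295).
So ∂z/∂E = −n_x/n_z = −0.10546 and ∂z/∂N = −n_y/n_z = 1.48216.
Gradient magnitude |∇z| = √(a² + b²) = √(0.01112 + 2.19680) = 1.48591.
True dip = arctan(1.48591) = 56.1°, dipping toward S (azimuth ≈ 176°).

56.1°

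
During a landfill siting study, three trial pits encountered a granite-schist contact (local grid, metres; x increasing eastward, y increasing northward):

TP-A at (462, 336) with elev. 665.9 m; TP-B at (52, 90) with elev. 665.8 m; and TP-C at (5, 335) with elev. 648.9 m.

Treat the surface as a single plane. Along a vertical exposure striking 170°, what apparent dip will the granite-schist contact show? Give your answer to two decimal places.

Let the plane be z = a·x + b·y + c.
TP-B−TP-A: −410a − 246b = −0.1;  TP-C−TP-A: −457a − 1b = −17.
Solving gives a = 0.03733, b = −0.06182.
Unit vector along 170° is (sin 170°, cos 170°) = (0.1736, -0.9848).
Slope in that direction = a·(0.1736) + b·(-0.9848) = 0.06736.
Apparent dip = arctan|0.06736| = 3.85° (true dip is 4.1°, so apparent ≤ true as expected).

3.85°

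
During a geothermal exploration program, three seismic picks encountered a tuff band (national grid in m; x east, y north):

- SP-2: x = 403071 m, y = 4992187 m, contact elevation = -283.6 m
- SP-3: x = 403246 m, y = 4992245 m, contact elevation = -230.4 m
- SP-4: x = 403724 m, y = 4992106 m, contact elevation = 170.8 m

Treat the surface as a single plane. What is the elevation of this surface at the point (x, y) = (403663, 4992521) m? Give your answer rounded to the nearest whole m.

Let the plane be z = a·x + b·y + c.
SP-3−SP-2: 175a + 58b = 53.2;  SP-4−SP-2: 653a − 81b = 454.4.
Solving gives a = 0.58914484, b = −0.86035082.
Then c = -283.6 − a·403071 − b·4992187 = 4057281.39.
At (403663, 4992521): z = 237816.0 − 4295319.6 + 4057281.39 = -222.2 m.

-222 m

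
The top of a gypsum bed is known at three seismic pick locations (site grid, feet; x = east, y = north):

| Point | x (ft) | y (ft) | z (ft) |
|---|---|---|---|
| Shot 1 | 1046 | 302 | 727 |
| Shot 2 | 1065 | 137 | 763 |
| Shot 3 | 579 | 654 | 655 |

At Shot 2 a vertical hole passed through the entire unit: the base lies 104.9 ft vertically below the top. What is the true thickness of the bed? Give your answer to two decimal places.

Two edge vectors: Shot 1→Shot 2 = (19, -165, 36), Shot 1→Shot 3 = (-467, 352, -72).
Normal n = (Shot 1→Shot 2) × (Shot 1→Shot 3) = (-792, -15444, -70367).
So ∂z/∂x = −n_x/n_z = −0.01126 and ∂z/∂y = −n_y/n_z = −0.21948.
|∇z| = √(a²+b²) = 0.21977, so dip δ = arctan(0.21977) = 12.39°.
True thickness = vertical thickness × cos δ = 104.9 × cos 12.39° = 102.46 ft.

102.46 ft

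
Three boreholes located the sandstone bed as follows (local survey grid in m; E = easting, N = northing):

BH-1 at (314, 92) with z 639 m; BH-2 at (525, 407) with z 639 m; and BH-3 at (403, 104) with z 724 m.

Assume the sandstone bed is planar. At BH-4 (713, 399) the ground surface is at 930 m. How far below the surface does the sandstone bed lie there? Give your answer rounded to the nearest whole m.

88 m

Two edge vectors: BH-1→BH-2 = (211, 315, 0), BH-1→BH-3 = (89, 12, 85).
Normal n = (BH-1→BH-2) × (BH-1→BH-3) = (26775, -17935, -25503).
So ∂z/∂E = −n_x/n_z = 1.04988 and ∂z/∂N = −n_y/n_z = −0.70325.
Intercept c from BH-1: 639 − 329.66 + 64.70 = 374.04.
At (713, 399): z_contact = 748.6 − 280.6 + 374.04 = 842.0 m.
Depth below ground = 930 − 842.0 = 88 m.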